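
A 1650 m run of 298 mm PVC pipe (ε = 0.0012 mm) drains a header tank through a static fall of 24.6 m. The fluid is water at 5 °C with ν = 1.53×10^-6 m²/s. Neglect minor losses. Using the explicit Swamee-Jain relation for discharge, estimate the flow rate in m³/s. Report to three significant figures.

Swamee-Jain (Type II): Q = -0.965·√(gD⁵h_f/L)·ln[ε/(3.7D) + √(3.17ν²L/(gD³h_f))]
√(gD⁵h_f/L) = √(9.81·0.298⁵·24.6/1650) = 0.01854
ε/(3.7D) = 1.09×10^-6; √(3.17ν²L/(gD³h_f)) = 4.38×10^-5
Q = -0.965·0.01854·ln(4.487×10^-5) = 0.1791 m³/s
Check: V = 2.57 m/s, Re = 5.00×10^5, f = 0.01316, h_f = 24.5 m ≈ 24.6 m ✓

Q ≈ 0.179 m³/s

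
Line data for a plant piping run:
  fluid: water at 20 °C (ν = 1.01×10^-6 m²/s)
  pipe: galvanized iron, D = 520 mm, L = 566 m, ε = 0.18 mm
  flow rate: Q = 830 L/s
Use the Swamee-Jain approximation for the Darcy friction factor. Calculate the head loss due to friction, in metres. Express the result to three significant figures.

h_f ≈ 13.4 m

V = 4Q/(πD²) = 4·0.830/(π·0.520²) = 3.908 m/s
Re = VD/ν = 3.908·0.520/1.01×10^-6 = 2.01×10^6 → turbulent
ε/D = 0.18/520 = 3.46×10^-4
Swamee-Jain: f = 0.01582
h_f = f(L/D)V²/(2g) = 0.01582·(566/0.520)·3.908²/(2·9.81) = 13.40 m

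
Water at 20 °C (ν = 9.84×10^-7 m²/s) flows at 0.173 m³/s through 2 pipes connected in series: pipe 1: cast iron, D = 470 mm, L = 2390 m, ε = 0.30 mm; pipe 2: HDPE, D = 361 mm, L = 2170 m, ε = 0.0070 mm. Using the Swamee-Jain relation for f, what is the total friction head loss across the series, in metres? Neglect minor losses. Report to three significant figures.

H ≈ 16.1 m

Pipe 1: V = 0.9972 m/s, Re = 4.76×10^5, ε/D = 6.38×10^-4, f = 0.01863, h_1 = f(L/D)V²/2g = 4.801 m
Pipe 2: V = 1.690 m/s, Re = 6.20×10^5, ε/D = 1.94×10^-5, f = 0.01295, h_2 = f(L/D)V²/2g = 11.33 m
Series → Q common, losses add: H = Σh = 16.13 m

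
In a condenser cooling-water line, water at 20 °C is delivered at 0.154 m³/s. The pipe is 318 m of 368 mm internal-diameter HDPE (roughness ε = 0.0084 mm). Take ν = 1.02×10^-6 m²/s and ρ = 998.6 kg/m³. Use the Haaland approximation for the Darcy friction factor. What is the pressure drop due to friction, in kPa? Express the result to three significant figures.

Δp ≈ 12.0 kPa

V = 4Q/(πD²) = 4·0.154/(π·0.368²) = 1.448 m/s
Re = VD/ν = 1.448·0.368/1.02×10^-6 = 5.22×10^5 → turbulent
ε/D = 0.0084/368 = 2.28×10^-5
Haaland: f = 0.01324
h_f = f(L/D)V²/(2g) = 0.01324·(318/0.368)·1.448²/(2·9.81) = 1.223 m
Δp = ρg·h_f = 998.6·9.81·1.223 = 11.98 kPa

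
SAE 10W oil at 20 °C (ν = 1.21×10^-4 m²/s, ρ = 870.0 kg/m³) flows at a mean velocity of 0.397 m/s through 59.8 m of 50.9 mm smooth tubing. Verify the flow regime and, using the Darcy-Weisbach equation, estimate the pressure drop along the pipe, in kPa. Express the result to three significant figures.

Δp ≈ 30.9 kPa

Re = VD/ν = 0.397·0.05090/1.21×10^-4 = 167 → laminar (Re < 2300)
f = 64/Re = 0.3832
h_f = f(L/D)V²/(2g) = 0.3832·(59.8/0.05090)·0.397²/(2·9.81) = 3.617 m
Δp = ρg·h_f = 870.0·9.81·3.617 = 30.87 kPa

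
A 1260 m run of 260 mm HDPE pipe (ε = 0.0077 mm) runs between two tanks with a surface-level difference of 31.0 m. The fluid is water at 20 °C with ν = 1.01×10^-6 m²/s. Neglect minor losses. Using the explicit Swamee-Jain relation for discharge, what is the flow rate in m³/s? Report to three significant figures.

Swamee-Jain (Type II): Q = -0.965·√(gD⁵h_f/L)·ln[ε/(3.7D) + √(3.17ν²L/(gD³h_f))]
√(gD⁵h_f/L) = √(9.81·0.260⁵·31.0/1260) = 0.01693
ε/(3.7D) = 8.00×10^-6; √(3.17ν²L/(gD³h_f)) = 2.76×10^-5
Q = -0.965·0.01693·ln(3.561×10^-5) = 0.1674 m³/s
Check: V = 3.15 m/s, Re = 8.12×10^5, f = 0.01263, h_f = 31.0 m ≈ 31.0 m ✓

Q ≈ 0.167 m³/s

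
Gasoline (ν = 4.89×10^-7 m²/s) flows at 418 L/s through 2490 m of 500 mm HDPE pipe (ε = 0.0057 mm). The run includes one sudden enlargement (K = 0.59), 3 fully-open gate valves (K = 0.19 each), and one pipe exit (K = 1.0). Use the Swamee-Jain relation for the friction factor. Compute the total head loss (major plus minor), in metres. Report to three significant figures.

V = 4Q/(πD²) = 2.129 m/s; V²/2g = 0.2310 m
Re = 2.18×10^6, ε/D = 1.14×10^-5 → f = 0.01067 (Swamee-Jain)
Major: h_f = f(L/D)·V²/2g = 0.01067·4980·0.2310 = 12.27 m
Minor: ΣK = 2.16; h_m = ΣK·V²/2g = 0.4989 m
Total H_L = 12.27 + 0.4989 = 12.77 m

H_L ≈ 12.8 m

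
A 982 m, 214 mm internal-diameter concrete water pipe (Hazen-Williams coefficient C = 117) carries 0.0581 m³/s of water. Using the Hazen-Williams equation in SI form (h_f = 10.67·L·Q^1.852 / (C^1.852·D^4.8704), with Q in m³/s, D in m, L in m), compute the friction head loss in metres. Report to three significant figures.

h_f ≈ 14.5 m

h_f = 10.67·982·0.0581^1.852 / (117^1.852·0.214^4.8704) = 14.53 m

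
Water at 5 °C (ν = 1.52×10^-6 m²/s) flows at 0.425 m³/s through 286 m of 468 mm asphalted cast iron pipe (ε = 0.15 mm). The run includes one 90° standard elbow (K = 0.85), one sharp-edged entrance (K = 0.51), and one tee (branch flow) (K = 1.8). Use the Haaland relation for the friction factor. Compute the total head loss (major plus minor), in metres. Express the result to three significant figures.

V = 4Q/(πD²) = 2.471 m/s; V²/2g = 0.3111 m
Re = 7.61×10^5, ε/D = 3.21×10^-4 → f = 0.01596 (Haaland)
Major: h_f = f(L/D)·V²/2g = 0.01596·611.1·0.3111 = 3.034 m
Minor: ΣK = 3.16; h_m = ΣK·V²/2g = 0.9831 m
Total H_L = 3.034 + 0.9831 = 4.017 m

H_L ≈ 4.02 m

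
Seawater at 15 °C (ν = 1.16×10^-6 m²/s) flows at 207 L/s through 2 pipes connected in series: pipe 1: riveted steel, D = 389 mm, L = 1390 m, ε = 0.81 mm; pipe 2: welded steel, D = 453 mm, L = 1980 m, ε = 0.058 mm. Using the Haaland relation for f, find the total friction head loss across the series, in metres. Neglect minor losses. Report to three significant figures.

H ≈ 18.6 m

Pipe 1: V = 1.742 m/s, Re = 5.84×10^5, ε/D = 0.00208, f = 0.02399, h_1 = f(L/D)V²/2g = 13.25 m
Pipe 2: V = 1.284 m/s, Re = 5.02×10^5, ε/D = 1.28×10^-4, f = 0.01457, h_2 = f(L/D)V²/2g = 5.353 m
Series → Q common, losses add: H = Σh = 18.61 m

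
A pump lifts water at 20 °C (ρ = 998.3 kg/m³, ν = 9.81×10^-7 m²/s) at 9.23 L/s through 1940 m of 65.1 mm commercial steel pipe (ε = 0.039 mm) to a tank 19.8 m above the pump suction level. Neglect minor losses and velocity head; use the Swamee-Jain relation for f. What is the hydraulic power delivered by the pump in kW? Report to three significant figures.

V = 4Q/(πD²) = 2.773 m/s; Re = 1.84×10^5; ε/D = 5.99×10^-4; f = 0.01957
h_f = f(L/D)V²/2g = 228.6 m
Total head H = z + h_f = 19.8 + 228.6 = 248.4 m
P_hyd = ρgQH = 998.3·9.81·0.00923·248.4 = 22.45 kW

P_hyd ≈ 22.5 kW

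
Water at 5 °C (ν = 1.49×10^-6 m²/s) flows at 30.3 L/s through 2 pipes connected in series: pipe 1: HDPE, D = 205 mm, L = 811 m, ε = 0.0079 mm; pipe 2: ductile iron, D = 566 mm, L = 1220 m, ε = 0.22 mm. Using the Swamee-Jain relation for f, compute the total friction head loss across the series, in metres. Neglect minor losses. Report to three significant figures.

H ≈ 2.97 m

Pipe 1: V = 0.9180 m/s, Re = 1.26×10^5, ε/D = 3.85×10^-5, f = 0.01729, h_1 = f(L/D)V²/2g = 2.938 m
Pipe 2: V = 0.1204 m/s, Re = 4.57×10^4, ε/D = 3.89×10^-4, f = 0.02260, h_2 = f(L/D)V²/2g = 0.03601 m
Series → Q common, losses add: H = Σh = 2.974 m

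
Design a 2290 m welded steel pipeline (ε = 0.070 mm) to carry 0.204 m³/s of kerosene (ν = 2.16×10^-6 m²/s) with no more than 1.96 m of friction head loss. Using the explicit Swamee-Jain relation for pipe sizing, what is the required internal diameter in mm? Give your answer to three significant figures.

Swamee-Jain (Type III): D = 0.66·[ε^1.25·(LQ²/(gh_f))^4.75 + ν·Q^9.4·(L/(gh_f))^5.2]^0.04
LQ²/(gh_f) = 4.956; L/(gh_f) = 119.1
Term 1 = ε^1.25·(…)^4.75 = 0.0128; Term 2 = ν·Q^9.4·(…)^5.2 = 0.0436
D = 0.66·(0.0128 + 0.0436)^0.04 = 0.5883 m = 588 mm
Check: V = 0.750 m/s, Re = 2.04×10^5, f = 0.01648, h_f = 1.84 m ≈ 1.96 m ✓

D ≈ 588 mm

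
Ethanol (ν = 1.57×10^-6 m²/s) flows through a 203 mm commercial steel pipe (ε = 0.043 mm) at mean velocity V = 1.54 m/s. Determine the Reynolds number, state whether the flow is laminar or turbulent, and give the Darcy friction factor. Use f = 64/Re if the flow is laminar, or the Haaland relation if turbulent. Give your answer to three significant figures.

Re = VD/ν = 1.540·0.203/1.57×10^-6 = 1.99×10^5
Re > 4000 → turbulent; ε/D = 2.12×10^-4
Haaland: f = 0.01696

Re ≈ 1.99×10^5; turbulent; f ≈ 0.0170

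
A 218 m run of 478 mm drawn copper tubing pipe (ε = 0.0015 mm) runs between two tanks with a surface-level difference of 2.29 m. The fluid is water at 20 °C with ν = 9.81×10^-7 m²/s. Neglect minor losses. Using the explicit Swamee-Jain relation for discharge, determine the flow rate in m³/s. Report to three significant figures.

Q ≈ 0.537 m³/s

Swamee-Jain (Type II): Q = -0.965·√(gD⁵h_f/L)·ln[ε/(3.7D) + √(3.17ν²L/(gD³h_f))]
√(gD⁵h_f/L) = √(9.81·0.478⁵·2.29/218) = 0.05071
ε/(3.7D) = 8.48×10^-7; √(3.17ν²L/(gD³h_f)) = 1.65×10^-5
Q = -0.965·0.05071·ln(1.731×10^-5) = 0.5365 m³/s
Check: V = 2.99 m/s, Re = 1.46×10^6, f = 0.01101, h_f = 2.29 m ≈ 2.29 m ✓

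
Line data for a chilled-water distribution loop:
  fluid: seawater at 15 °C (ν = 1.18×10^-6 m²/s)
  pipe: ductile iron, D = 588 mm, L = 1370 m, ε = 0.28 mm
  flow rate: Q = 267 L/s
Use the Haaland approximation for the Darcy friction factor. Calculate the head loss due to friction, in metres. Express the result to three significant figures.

h_f ≈ 2.00 m

V = 4Q/(πD²) = 4·0.267/(π·0.588²) = 0.9833 m/s
Re = VD/ν = 0.9833·0.588/1.18×10^-6 = 4.90×10^5 → turbulent
ε/D = 0.28/588 = 4.76×10^-4
Haaland: f = 0.01744
h_f = f(L/D)V²/(2g) = 0.01744·(1370/0.588)·0.9833²/(2·9.81) = 2.002 m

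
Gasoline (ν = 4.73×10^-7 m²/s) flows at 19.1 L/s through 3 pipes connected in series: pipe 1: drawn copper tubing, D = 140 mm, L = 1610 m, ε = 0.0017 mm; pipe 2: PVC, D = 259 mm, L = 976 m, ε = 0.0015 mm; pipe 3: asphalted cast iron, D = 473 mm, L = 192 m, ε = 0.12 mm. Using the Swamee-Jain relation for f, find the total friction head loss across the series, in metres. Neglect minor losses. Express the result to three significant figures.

Pipe 1: V = 1.241 m/s, Re = 3.67×10^5, ε/D = 1.21×10^-5, f = 0.01401, h_1 = f(L/D)V²/2g = 12.64 m
Pipe 2: V = 0.3625 m/s, Re = 1.99×10^5, ε/D = 5.79×10^-6, f = 0.01561, h_2 = f(L/D)V²/2g = 0.3940 m
Pipe 3: V = 0.1087 m/s, Re = 1.09×10^5, ε/D = 2.54×10^-4, f = 0.01902, h_3 = f(L/D)V²/2g = 0.004650 m
Series → Q common, losses add: H = Σh = 13.04 m

H ≈ 13.0 m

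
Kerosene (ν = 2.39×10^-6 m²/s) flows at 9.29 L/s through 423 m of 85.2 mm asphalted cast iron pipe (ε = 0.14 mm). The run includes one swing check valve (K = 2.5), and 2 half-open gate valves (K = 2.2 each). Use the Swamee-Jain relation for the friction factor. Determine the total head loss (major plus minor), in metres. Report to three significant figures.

H_L ≈ 18.1 m

V = 4Q/(πD²) = 1.629 m/s; V²/2g = 0.1353 m
Re = 5.81×10^4, ε/D = 0.00164 → f = 0.02551 (Swamee-Jain)
Major: h_f = f(L/D)·V²/2g = 0.02551·4965·0.1353 = 17.14 m
Minor: ΣK = 6.90; h_m = ΣK·V²/2g = 0.9338 m
Total H_L = 17.14 + 0.9338 = 18.07 m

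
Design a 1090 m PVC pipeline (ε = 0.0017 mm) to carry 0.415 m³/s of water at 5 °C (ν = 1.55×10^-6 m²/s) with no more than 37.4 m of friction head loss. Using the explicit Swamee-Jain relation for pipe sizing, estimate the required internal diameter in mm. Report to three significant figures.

D ≈ 349 mm

Swamee-Jain (Type III): D = 0.66·[ε^1.25·(LQ²/(gh_f))^4.75 + ν·Q^9.4·(L/(gh_f))^5.2]^0.04
LQ²/(gh_f) = 0.5117; L/(gh_f) = 2.971
Term 1 = ε^1.25·(…)^4.75 = 2.55×10^-9; Term 2 = ν·Q^9.4·(…)^5.2 = 1.15×10^-7
D = 0.66·(2.55×10^-9 + 1.15×10^-7)^0.04 = 0.3486 m = 349 mm
Check: V = 4.35 m/s, Re = 9.78×10^5, f = 0.01177, h_f = 35.5 m ≈ 37.4 m ✓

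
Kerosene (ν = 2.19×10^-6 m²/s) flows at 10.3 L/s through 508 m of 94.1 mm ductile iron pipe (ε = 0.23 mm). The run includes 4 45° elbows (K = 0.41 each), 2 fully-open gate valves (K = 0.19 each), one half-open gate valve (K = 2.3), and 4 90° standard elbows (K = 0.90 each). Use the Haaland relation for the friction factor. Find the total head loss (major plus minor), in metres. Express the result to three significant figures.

H_L ≈ 17.1 m

V = 4Q/(πD²) = 1.481 m/s; V²/2g = 0.1118 m
Re = 6.36×10^4, ε/D = 0.00244 → f = 0.02679 (Haaland)
Major: h_f = f(L/D)·V²/2g = 0.02679·5399·0.1118 = 16.17 m
Minor: ΣK = 7.92; h_m = ΣK·V²/2g = 0.8854 m
Total H_L = 16.17 + 0.8854 = 17.06 m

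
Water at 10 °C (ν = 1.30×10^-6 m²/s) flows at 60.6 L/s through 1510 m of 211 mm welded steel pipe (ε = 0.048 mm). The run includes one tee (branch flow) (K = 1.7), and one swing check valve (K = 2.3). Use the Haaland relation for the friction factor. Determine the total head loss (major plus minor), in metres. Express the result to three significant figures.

H_L ≈ 18.6 m

V = 4Q/(πD²) = 1.733 m/s; V²/2g = 0.1531 m
Re = 2.81×10^5, ε/D = 2.27×10^-4 → f = 0.01638 (Haaland)
Major: h_f = f(L/D)·V²/2g = 0.01638·7156·0.1531 = 17.95 m
Minor: ΣK = 4.00; h_m = ΣK·V²/2g = 0.6123 m
Total H_L = 17.95 + 0.6123 = 18.56 m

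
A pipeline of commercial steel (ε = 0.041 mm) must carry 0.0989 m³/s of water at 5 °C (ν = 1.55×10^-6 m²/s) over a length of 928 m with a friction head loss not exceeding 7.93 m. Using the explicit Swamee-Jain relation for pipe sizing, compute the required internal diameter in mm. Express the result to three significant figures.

Swamee-Jain (Type III): D = 0.66·[ε^1.25·(LQ²/(gh_f))^4.75 + ν·Q^9.4·(L/(gh_f))^5.2]^0.04
LQ²/(gh_f) = 0.1167; L/(gh_f) = 11.93
Term 1 = ε^1.25·(…)^4.75 = 1.21×10^-10; Term 2 = ν·Q^9.4·(…)^5.2 = 2.21×10^-10
D = 0.66·(1.21×10^-10 + 2.21×10^-10)^0.04 = 0.2760 m = 276 mm
Check: V = 1.65 m/s, Re = 2.94×10^5, f = 0.01592, h_f = 7.45 m ≈ 7.93 m ✓

D ≈ 276 mm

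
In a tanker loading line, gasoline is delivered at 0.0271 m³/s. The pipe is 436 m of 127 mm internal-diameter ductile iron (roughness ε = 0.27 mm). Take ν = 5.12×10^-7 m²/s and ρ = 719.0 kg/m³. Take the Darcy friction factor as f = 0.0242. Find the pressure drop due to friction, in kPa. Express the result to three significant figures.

Δp ≈ 137 kPa

V = 4Q/(πD²) = 4·0.0271/(π·0.127²) = 2.139 m/s
h_f = f(L/D)V²/(2g) = 0.02420·(436/0.127)·2.139²/(2·9.81) = 19.38 m
Δp = ρg·h_f = 719.0·9.81·19.38 = 136.7 kPa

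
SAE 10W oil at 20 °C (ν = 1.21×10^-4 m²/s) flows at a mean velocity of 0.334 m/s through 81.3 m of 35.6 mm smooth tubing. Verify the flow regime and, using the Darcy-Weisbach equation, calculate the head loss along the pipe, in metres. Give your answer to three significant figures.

Re = VD/ν = 0.334·0.03560/1.21×10^-4 = 98.3 → laminar (Re < 2300)
f = 64/Re = 0.6513
h_f = f(L/D)V²/(2g) = 0.6513·(81.3/0.03560)·0.334²/(2·9.81) = 8.457 m

h_f ≈ 8.46 m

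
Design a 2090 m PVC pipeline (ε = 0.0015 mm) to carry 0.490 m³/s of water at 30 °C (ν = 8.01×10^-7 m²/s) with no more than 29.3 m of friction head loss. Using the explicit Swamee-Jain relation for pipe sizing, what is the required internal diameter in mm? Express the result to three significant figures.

D ≈ 435 mm

Swamee-Jain (Type III): D = 0.66·[ε^1.25·(LQ²/(gh_f))^4.75 + ν·Q^9.4·(L/(gh_f))^5.2]^0.04
LQ²/(gh_f) = 1.746; L/(gh_f) = 7.271
Term 1 = ε^1.25·(…)^4.75 = 7.41×10^-7; Term 2 = ν·Q^9.4·(…)^5.2 = 2.96×10^-5
D = 0.66·(7.41×10^-7 + 2.96×10^-5)^0.04 = 0.4354 m = 435 mm
Check: V = 3.29 m/s, Re = 1.79×10^6, f = 0.01067, h_f = 28.3 m ≈ 29.3 m ✓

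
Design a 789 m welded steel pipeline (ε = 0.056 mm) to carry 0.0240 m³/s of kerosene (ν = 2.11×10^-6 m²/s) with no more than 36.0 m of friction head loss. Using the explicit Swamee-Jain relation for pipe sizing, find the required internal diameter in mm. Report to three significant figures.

D ≈ 117 mm

Swamee-Jain (Type III): D = 0.66·[ε^1.25·(LQ²/(gh_f))^4.75 + ν·Q^9.4·(L/(gh_f))^5.2]^0.04
LQ²/(gh_f) = 0.001287; L/(gh_f) = 2.234
Term 1 = ε^1.25·(…)^4.75 = 9.03×10^-20; Term 2 = ν·Q^9.4·(…)^5.2 = 8.20×10^-20
D = 0.66·(9.03×10^-20 + 8.20×10^-20)^0.04 = 0.1172 m = 117 mm
Check: V = 2.22 m/s, Re = 1.24×10^5, f = 0.01979, h_f = 33.6 m ≈ 36.0 m ✓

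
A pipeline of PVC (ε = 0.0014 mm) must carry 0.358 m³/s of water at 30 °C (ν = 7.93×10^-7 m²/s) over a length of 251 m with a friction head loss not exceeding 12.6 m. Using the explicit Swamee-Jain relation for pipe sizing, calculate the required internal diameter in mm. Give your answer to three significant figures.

Swamee-Jain (Type III): D = 0.66·[ε^1.25·(LQ²/(gh_f))^4.75 + ν·Q^9.4·(L/(gh_f))^5.2]^0.04
LQ²/(gh_f) = 0.2603; L/(gh_f) = 2.031
Term 1 = ε^1.25·(…)^4.75 = 8.05×10^-11; Term 2 = ν·Q^9.4·(…)^5.2 = 2.02×10^-9
D = 0.66·(8.05×10^-11 + 2.02×10^-9)^0.04 = 0.2968 m = 297 mm
Check: V = 5.17 m/s, Re = 1.94×10^6, f = 0.01059, h_f = 12.2 m ≈ 12.6 m ✓

D ≈ 297 mm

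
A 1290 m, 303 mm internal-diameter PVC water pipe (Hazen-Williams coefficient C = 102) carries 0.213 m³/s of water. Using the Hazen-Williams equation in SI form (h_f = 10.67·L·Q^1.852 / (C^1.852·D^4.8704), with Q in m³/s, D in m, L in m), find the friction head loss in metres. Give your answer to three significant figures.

h_f = 10.67·1290·0.213^1.852 / (102^1.852·0.303^4.8704) = 50.18 m

h_f ≈ 50.2 m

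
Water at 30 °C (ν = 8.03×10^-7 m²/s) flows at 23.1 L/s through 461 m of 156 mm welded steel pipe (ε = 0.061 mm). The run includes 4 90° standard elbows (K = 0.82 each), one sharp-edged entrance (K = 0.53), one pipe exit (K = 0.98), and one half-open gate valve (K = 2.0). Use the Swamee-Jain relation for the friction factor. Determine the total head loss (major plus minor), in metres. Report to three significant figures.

H_L ≈ 4.48 m

V = 4Q/(πD²) = 1.209 m/s; V²/2g = 0.07445 m
Re = 2.35×10^5, ε/D = 3.91×10^-4 → f = 0.01805 (Swamee-Jain)
Major: h_f = f(L/D)·V²/2g = 0.01805·2955·0.07445 = 3.971 m
Minor: ΣK = 6.79; h_m = ΣK·V²/2g = 0.5055 m
Total H_L = 3.971 + 0.5055 = 4.477 m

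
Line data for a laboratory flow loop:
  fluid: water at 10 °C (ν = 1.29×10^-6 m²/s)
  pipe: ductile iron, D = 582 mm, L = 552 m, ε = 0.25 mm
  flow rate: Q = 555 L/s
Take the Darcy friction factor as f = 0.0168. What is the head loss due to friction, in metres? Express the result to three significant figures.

V = 4Q/(πD²) = 4·0.555/(π·0.582²) = 2.086 m/s
h_f = f(L/D)V²/(2g) = 0.01680·(552/0.582)·2.086²/(2·9.81) = 3.535 m

h_f ≈ 3.53 m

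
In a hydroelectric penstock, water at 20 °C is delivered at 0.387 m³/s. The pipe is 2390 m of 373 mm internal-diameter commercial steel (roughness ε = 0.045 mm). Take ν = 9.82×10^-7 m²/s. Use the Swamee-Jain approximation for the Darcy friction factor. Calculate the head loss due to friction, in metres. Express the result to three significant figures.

V = 4Q/(πD²) = 4·0.387/(π·0.373²) = 3.542 m/s
Re = VD/ν = 3.542·0.373/9.82×10^-7 = 1.35×10^6 → turbulent
ε/D = 0.045/373 = 1.21×10^-4
Swamee-Jain: f = 0.01352
h_f = f(L/D)V²/(2g) = 0.01352·(2390/0.373)·3.542²/(2·9.81) = 55.38 m

h_f ≈ 55.4 m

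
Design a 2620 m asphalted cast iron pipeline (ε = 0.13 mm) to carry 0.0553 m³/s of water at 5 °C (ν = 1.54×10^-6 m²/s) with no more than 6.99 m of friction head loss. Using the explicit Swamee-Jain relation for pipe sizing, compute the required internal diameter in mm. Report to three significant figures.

Swamee-Jain (Type III): D = 0.66·[ε^1.25·(LQ²/(gh_f))^4.75 + ν·Q^9.4·(L/(gh_f))^5.2]^0.04
LQ²/(gh_f) = 0.1168; L/(gh_f) = 38.21
Term 1 = ε^1.25·(…)^4.75 = 5.17×10^-10; Term 2 = ν·Q^9.4·(…)^5.2 = 3.95×10^-10
D = 0.66·(5.17×10^-10 + 3.95×10^-10)^0.04 = 0.2870 m = 287 mm
Check: V = 0.855 m/s, Re = 1.59×10^5, f = 0.01911, h_f = 6.49 m ≈ 6.99 m ✓

D ≈ 287 mm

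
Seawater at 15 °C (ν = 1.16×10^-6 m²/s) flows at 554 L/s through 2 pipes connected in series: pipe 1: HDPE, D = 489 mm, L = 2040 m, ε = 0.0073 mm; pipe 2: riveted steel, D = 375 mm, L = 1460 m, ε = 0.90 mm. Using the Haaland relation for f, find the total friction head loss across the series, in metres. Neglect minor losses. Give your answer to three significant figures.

Pipe 1: V = 2.950 m/s, Re = 1.24×10^6, ε/D = 1.49×10^-5, f = 0.01149, h_1 = f(L/D)V²/2g = 21.27 m
Pipe 2: V = 5.016 m/s, Re = 1.62×10^6, ε/D = 0.00240, f = 0.02474, h_2 = f(L/D)V²/2g = 123.5 m
Series → Q common, losses add: H = Σh = 144.8 m

H ≈ 145 m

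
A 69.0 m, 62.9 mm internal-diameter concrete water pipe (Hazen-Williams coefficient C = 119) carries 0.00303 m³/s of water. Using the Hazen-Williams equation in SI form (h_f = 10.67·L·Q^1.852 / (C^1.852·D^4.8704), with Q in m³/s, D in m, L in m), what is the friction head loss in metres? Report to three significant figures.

h_f = 10.67·69.0·0.00303^1.852 / (119^1.852·0.0629^4.8704) = 1.621 m

h_f ≈ 1.62 m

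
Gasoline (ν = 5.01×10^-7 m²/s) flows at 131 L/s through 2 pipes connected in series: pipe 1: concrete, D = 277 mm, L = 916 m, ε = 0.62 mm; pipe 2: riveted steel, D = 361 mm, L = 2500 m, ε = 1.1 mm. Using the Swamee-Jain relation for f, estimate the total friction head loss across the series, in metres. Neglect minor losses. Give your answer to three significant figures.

Pipe 1: V = 2.174 m/s, Re = 1.20×10^6, ε/D = 0.00224, f = 0.02434, h_1 = f(L/D)V²/2g = 19.39 m
Pipe 2: V = 1.280 m/s, Re = 9.22×10^5, ε/D = 0.00305, f = 0.02650, h_2 = f(L/D)V²/2g = 15.32 m
Series → Q common, losses add: H = Σh = 34.71 m

H ≈ 34.7 m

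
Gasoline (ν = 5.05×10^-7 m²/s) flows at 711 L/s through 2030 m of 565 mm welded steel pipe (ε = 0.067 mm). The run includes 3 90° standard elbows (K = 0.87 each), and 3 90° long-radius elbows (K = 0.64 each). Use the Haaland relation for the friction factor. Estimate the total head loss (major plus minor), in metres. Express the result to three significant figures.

V = 4Q/(πD²) = 2.836 m/s; V²/2g = 0.4099 m
Re = 3.17×10^6, ε/D = 1.19×10^-4 → f = 0.01283 (Haaland)
Major: h_f = f(L/D)·V²/2g = 0.01283·3593·0.4099 = 18.89 m
Minor: ΣK = 4.53; h_m = ΣK·V²/2g = 1.857 m
Total H_L = 18.89 + 1.857 = 20.75 m

H_L ≈ 20.7 m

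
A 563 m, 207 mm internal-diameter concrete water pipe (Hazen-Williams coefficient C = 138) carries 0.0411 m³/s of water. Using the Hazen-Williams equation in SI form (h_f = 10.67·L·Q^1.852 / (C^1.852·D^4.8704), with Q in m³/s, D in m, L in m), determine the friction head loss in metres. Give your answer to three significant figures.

h_f ≈ 3.80 m

h_f = 10.67·563·0.0411^1.852 / (138^1.852·0.207^4.8704) = 3.801 m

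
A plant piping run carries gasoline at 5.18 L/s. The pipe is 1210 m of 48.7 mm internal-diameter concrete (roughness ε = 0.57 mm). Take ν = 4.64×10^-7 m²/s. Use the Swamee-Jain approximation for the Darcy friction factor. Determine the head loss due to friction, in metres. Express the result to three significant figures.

h_f ≈ 395 m

V = 4Q/(πD²) = 4·0.00518/(π·0.0487²) = 2.781 m/s
Re = VD/ν = 2.781·0.0487/4.64×10^-7 = 2.92×10^5 → turbulent
ε/D = 0.57/48.7 = 0.0117
Swamee-Jain: f = 0.04031
h_f = f(L/D)V²/(2g) = 0.04031·(1210/0.0487)·2.781²/(2·9.81) = 394.7 m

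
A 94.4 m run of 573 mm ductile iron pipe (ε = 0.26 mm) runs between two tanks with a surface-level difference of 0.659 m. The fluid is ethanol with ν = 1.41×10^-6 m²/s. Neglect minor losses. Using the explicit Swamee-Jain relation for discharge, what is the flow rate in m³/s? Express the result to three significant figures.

Q ≈ 0.555 m³/s

Swamee-Jain (Type II): Q = -0.965·√(gD⁵h_f/L)·ln[ε/(3.7D) + √(3.17ν²L/(gD³h_f))]
√(gD⁵h_f/L) = √(9.81·0.573⁵·0.659/94.4) = 0.06504
ε/(3.7D) = 1.23×10^-4; √(3.17ν²L/(gD³h_f)) = 2.21×10^-5
Q = -0.965·0.06504·ln(1.448×10^-4) = 0.5549 m³/s
Check: V = 2.15 m/s, Re = 8.74×10^5, f = 0.01706, h_f = 0.663 m ≈ 0.659 m ✓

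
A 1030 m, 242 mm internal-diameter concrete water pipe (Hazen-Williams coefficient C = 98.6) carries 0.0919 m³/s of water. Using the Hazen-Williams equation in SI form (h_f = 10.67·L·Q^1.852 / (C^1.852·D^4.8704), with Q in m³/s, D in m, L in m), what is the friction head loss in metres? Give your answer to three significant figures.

h_f = 10.67·1030·0.0919^1.852 / (98.6^1.852·0.242^4.8704) = 26.88 m

h_f ≈ 26.9 m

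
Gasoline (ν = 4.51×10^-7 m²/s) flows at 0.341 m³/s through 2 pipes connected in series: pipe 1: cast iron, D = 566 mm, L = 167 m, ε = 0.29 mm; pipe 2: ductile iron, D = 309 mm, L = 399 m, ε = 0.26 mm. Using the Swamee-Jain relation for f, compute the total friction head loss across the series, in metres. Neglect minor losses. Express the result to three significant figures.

H ≈ 26.3 m

Pipe 1: V = 1.355 m/s, Re = 1.70×10^6, ε/D = 5.12×10^-4, f = 0.01717, h_1 = f(L/D)V²/2g = 0.4742 m
Pipe 2: V = 4.547 m/s, Re = 3.12×10^6, ε/D = 8.41×10^-4, f = 0.01900, h_2 = f(L/D)V²/2g = 25.85 m
Series → Q common, losses add: H = Σh = 26.32 m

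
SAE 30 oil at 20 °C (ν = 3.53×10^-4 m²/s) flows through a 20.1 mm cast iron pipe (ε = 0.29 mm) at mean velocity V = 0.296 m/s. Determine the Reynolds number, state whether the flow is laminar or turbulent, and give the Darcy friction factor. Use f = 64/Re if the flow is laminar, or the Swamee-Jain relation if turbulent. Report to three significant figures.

Re ≈ 16.9; laminar; f = 64/Re ≈ 3.80

Re = VD/ν = 0.2960·0.0201/3.53×10^-4 = 16.9
Re < 2300 → laminar → f = 64/Re = 3.797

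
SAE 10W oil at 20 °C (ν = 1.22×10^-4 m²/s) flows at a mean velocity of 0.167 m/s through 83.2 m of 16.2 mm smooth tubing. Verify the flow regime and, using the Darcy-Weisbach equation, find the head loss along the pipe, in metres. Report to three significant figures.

Re = VD/ν = 0.167·0.01620/1.22×10^-4 = 22.2 → laminar (Re < 2300)
f = 64/Re = 2.886
h_f = f(L/D)V²/(2g) = 2.886·(83.2/0.01620)·0.167²/(2·9.81) = 21.07 m

h_f ≈ 21.1 m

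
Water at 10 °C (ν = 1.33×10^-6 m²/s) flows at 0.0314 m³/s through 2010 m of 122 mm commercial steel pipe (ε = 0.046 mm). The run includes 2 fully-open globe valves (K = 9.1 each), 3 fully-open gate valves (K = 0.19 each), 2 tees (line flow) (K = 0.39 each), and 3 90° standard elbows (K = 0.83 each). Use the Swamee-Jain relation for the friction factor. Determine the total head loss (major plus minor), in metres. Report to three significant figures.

H_L ≈ 116 m

V = 4Q/(πD²) = 2.686 m/s; V²/2g = 0.3677 m
Re = 2.46×10^5, ε/D = 3.77×10^-4 → f = 0.01789 (Swamee-Jain)
Major: h_f = f(L/D)·V²/2g = 0.01789·16475·0.3677 = 108.4 m
Minor: ΣK = 22.0; h_m = ΣK·V²/2g = 8.105 m
Total H_L = 108.4 + 8.105 = 116.5 m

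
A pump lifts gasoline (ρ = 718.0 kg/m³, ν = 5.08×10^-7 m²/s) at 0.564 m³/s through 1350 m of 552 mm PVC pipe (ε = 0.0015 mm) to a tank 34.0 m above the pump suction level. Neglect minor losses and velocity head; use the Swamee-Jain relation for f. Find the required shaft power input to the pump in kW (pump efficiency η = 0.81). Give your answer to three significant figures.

P_shaft ≈ 201 kW

V = 4Q/(πD²) = 2.357 m/s; Re = 2.56×10^6; ε/D = 2.72×10^-6; f = 0.01009
h_f = f(L/D)V²/2g = 6.987 m
Total head H = z + h_f = 34.0 + 6.987 = 40.99 m
P_hyd = ρgQH = 718.0·9.81·0.564·40.99 = 162.8 kW
P_shaft = P_hyd/η = 162.8/0.81 = 201.0 kW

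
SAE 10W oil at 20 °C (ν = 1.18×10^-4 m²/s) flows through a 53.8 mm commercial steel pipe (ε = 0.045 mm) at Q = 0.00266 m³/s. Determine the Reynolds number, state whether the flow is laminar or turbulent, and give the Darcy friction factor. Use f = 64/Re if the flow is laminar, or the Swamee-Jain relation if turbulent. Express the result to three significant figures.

Re ≈ 533; laminar; f = 64/Re ≈ 0.120

V = 4Q/(πD²) = 1.170 m/s
Re = VD/ν = 1.170·0.0538/1.18×10^-4 = 533
Re < 2300 → laminar → f = 64/Re = 0.1200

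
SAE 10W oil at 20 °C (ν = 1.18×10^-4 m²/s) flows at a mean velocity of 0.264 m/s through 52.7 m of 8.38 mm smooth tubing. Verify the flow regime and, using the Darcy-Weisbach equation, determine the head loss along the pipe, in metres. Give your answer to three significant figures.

Re = VD/ν = 0.264·0.008380/1.18×10^-4 = 18.7 → laminar (Re < 2300)
f = 64/Re = 3.414
h_f = f(L/D)V²/(2g) = 3.414·(52.7/0.008380)·0.264²/(2·9.81) = 76.26 m

h_f ≈ 76.3 m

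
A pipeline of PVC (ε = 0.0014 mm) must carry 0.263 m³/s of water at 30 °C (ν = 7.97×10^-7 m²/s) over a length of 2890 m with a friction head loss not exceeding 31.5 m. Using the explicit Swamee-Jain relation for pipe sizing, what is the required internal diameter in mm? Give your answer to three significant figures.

D ≈ 363 mm

Swamee-Jain (Type III): D = 0.66·[ε^1.25·(LQ²/(gh_f))^4.75 + ν·Q^9.4·(L/(gh_f))^5.2]^0.04
LQ²/(gh_f) = 0.6469; L/(gh_f) = 9.352
Term 1 = ε^1.25·(…)^4.75 = 6.08×10^-9; Term 2 = ν·Q^9.4·(…)^5.2 = 3.15×10^-7
D = 0.66·(6.08×10^-9 + 3.15×10^-7)^0.04 = 0.3629 m = 363 mm
Check: V = 2.54 m/s, Re = 1.16×10^6, f = 0.01143, h_f = 30.0 m ≈ 31.5 m ✓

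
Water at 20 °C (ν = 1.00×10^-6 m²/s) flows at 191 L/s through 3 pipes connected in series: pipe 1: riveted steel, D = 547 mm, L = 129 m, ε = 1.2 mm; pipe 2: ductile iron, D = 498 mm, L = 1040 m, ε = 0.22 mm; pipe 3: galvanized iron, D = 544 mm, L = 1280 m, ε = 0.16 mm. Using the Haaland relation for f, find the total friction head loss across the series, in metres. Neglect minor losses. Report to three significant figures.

H ≈ 3.27 m

Pipe 1: V = 0.8128 m/s, Re = 4.45×10^5, ε/D = 0.00219, f = 0.02439, h_1 = f(L/D)V²/2g = 0.1937 m
Pipe 2: V = 0.9806 m/s, Re = 4.88×10^5, ε/D = 4.42×10^-4, f = 0.01722, h_2 = f(L/D)V²/2g = 1.762 m
Pipe 3: V = 0.8218 m/s, Re = 4.47×10^5, ε/D = 2.94×10^-4, f = 0.01623, h_3 = f(L/D)V²/2g = 1.314 m
Series → Q common, losses add: H = Σh = 3.270 m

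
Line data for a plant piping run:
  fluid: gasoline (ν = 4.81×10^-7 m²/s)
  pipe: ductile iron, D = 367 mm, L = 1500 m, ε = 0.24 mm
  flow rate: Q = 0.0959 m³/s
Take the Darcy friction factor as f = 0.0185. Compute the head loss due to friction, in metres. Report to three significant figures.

h_f ≈ 3.17 m

V = 4Q/(πD²) = 4·0.0959/(π·0.367²) = 0.9066 m/s
h_f = f(L/D)V²/(2g) = 0.01850·(1500/0.367)·0.9066²/(2·9.81) = 3.167 m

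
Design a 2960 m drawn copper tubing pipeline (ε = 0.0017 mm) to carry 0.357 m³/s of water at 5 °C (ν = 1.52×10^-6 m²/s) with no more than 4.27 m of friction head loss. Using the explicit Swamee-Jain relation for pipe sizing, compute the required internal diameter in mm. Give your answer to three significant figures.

D ≈ 636 mm

Swamee-Jain (Type III): D = 0.66·[ε^1.25·(LQ²/(gh_f))^4.75 + ν·Q^9.4·(L/(gh_f))^5.2]^0.04
LQ²/(gh_f) = 9.006; L/(gh_f) = 70.66
Term 1 = ε^1.25·(…)^4.75 = 0.00210; Term 2 = ν·Q^9.4·(…)^5.2 = 0.392
D = 0.66·(0.00210 + 0.392)^0.04 = 0.6358 m = 636 mm
Check: V = 1.12 m/s, Re = 4.70×10^5, f = 0.01328, h_f = 3.98 m ≈ 4.27 m ✓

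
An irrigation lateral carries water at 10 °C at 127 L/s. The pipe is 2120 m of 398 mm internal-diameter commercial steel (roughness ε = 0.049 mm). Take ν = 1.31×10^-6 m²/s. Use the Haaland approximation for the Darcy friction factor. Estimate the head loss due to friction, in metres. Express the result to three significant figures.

V = 4Q/(πD²) = 4·0.127/(π·0.398²) = 1.021 m/s
Re = VD/ν = 1.021·0.398/1.31×10^-6 = 3.10×10^5 → turbulent
ε/D = 0.049/398 = 1.23×10^-4
Haaland: f = 0.01536
h_f = f(L/D)V²/(2g) = 0.01536·(2120/0.398)·1.021²/(2·9.81) = 4.346 m

h_f ≈ 4.35 m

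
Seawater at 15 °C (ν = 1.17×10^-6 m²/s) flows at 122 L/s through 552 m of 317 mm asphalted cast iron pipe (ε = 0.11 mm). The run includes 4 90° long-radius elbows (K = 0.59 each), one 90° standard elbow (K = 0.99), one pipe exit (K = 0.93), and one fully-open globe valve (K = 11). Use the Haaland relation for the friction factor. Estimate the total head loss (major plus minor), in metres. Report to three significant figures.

H_L ≈ 5.40 m

V = 4Q/(πD²) = 1.546 m/s; V²/2g = 0.1218 m
Re = 4.19×10^5, ε/D = 3.47×10^-4 → f = 0.01670 (Haaland)
Major: h_f = f(L/D)·V²/2g = 0.01670·1741·0.1218 = 3.542 m
Minor: ΣK = 15.3; h_m = ΣK·V²/2g = 1.861 m
Total H_L = 3.542 + 1.861 = 5.403 m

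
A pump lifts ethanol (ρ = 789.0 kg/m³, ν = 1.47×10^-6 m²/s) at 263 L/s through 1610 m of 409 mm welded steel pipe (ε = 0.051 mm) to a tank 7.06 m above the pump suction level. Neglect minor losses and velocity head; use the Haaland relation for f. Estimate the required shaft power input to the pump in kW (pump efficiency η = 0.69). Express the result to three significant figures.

P_shaft ≈ 54.9 kW

V = 4Q/(πD²) = 2.002 m/s; Re = 5.57×10^5; ε/D = 1.25×10^-4; f = 0.01437
h_f = f(L/D)V²/2g = 11.56 m
Total head H = z + h_f = 7.06 + 11.56 = 18.62 m
P_hyd = ρgQH = 789.0·9.81·0.263·18.62 = 37.90 kW
P_shaft = P_hyd/η = 37.90/0.69 = 54.92 kW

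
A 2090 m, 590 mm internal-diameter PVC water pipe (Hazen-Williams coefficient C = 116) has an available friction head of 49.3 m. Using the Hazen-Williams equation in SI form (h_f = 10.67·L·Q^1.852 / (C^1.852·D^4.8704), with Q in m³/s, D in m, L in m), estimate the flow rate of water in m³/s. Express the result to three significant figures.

Q ≈ 1.07 m³/s

Rearranging: Q = [h_f·C^1.852·D^4.8704 / (10.67·L)]^(1/1.852)
Q = [49.3·116^1.852·0.590^4.8704 / (10.67·2090)]^0.540 = 1.067 m³/s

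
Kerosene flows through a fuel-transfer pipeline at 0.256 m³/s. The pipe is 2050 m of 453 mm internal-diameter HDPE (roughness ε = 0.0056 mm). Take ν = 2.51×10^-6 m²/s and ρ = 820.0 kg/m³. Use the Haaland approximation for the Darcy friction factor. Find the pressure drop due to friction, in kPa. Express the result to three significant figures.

V = 4Q/(πD²) = 4·0.256/(π·0.453²) = 1.588 m/s
Re = VD/ν = 1.588·0.453/2.51×10^-6 = 2.87×10^5 → turbulent
ε/D = 0.0056/453 = 1.24×10^-5
Haaland: f = 0.01456
h_f = f(L/D)V²/(2g) = 0.01456·(2050/0.453)·1.588²/(2·9.81) = 8.474 m
Δp = ρg·h_f = 820.0·9.81·8.474 = 68.17 kPa

Δp ≈ 68.2 kPa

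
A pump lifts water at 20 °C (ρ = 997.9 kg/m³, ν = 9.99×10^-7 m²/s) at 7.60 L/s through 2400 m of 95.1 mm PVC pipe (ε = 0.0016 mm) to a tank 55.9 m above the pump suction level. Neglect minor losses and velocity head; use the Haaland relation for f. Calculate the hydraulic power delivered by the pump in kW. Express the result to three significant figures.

V = 4Q/(πD²) = 1.070 m/s; Re = 1.02×10^5; ε/D = 1.68×10^-5; f = 0.01782
h_f = f(L/D)V²/2g = 26.24 m
Total head H = z + h_f = 55.9 + 26.24 = 82.14 m
P_hyd = ρgQH = 997.9·9.81·0.00760·82.14 = 6.111 kW

P_hyd ≈ 6.11 kW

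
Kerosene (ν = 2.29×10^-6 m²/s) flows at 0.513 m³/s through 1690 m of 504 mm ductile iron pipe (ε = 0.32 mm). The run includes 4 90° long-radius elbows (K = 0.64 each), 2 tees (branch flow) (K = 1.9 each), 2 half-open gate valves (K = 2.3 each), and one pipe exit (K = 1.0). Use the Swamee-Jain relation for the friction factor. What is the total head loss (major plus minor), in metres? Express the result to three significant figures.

H_L ≈ 24.9 m

V = 4Q/(πD²) = 2.571 m/s; V²/2g = 0.3370 m
Re = 5.66×10^5, ε/D = 6.35×10^-4 → f = 0.01848 (Swamee-Jain)
Major: h_f = f(L/D)·V²/2g = 0.01848·3353·0.3370 = 20.88 m
Minor: ΣK = 12.0; h_m = ΣK·V²/2g = 4.031 m
Total H_L = 20.88 + 4.031 = 24.91 m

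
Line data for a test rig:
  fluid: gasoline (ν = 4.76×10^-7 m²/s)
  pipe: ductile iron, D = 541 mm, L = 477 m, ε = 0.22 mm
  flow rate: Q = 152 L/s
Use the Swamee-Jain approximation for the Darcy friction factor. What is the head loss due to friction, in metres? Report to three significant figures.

V = 4Q/(πD²) = 4·0.152/(π·0.541²) = 0.6612 m/s
Re = VD/ν = 0.6612·0.541/4.76×10^-7 = 7.52×10^5 → turbulent
ε/D = 0.22/541 = 4.07×10^-4
Swamee-Jain: f = 0.01682
h_f = f(L/D)V²/(2g) = 0.01682·(477/0.541)·0.6612²/(2·9.81) = 0.3304 m

h_f ≈ 0.330 m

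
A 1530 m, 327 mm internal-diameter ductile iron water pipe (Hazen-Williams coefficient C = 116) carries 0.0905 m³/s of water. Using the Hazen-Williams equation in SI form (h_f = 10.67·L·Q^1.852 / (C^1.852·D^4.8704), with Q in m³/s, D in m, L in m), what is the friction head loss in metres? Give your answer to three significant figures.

h_f = 10.67·1530·0.0905^1.852 / (116^1.852·0.327^4.8704) = 6.630 m

h_f ≈ 6.63 m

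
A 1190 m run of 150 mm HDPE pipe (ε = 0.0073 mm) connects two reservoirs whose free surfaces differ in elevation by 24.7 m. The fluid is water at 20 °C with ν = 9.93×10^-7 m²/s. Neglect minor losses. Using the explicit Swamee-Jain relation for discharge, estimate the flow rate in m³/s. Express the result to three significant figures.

Q ≈ 0.0358 m³/s

Swamee-Jain (Type II): Q = -0.965·√(gD⁵h_f/L)·ln[ε/(3.7D) + √(3.17ν²L/(gD³h_f))]
√(gD⁵h_f/L) = √(9.81·0.150⁵·24.7/1190) = 0.003932
ε/(3.7D) = 1.32×10^-5; √(3.17ν²L/(gD³h_f)) = 6.74×10^-5
Q = -0.965·0.003932·ln(8.060×10^-5) = 0.03577 m³/s
Check: V = 2.02 m/s, Re = 3.06×10^5, f = 0.01488, h_f = 24.6 m ≈ 24.7 m ✓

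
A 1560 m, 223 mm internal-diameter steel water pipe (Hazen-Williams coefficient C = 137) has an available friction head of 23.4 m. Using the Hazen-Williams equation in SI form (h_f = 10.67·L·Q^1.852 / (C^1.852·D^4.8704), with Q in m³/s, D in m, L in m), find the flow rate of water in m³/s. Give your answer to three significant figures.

Rearranging: Q = [h_f·C^1.852·D^4.8704 / (10.67·L)]^(1/1.852)
Q = [23.4·137^1.852·0.223^4.8704 / (10.67·1560)]^0.540 = 0.07636 m³/s

Q ≈ 0.0764 m³/s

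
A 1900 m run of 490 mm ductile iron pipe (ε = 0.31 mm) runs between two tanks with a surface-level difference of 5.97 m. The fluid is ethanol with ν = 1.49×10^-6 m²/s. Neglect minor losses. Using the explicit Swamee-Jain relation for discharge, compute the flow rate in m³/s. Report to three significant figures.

Swamee-Jain (Type II): Q = -0.965·√(gD⁵h_f/L)·ln[ε/(3.7D) + √(3.17ν²L/(gD³h_f))]
√(gD⁵h_f/L) = √(9.81·0.490⁵·5.97/1900) = 0.02951
ε/(3.7D) = 1.71×10^-4; √(3.17ν²L/(gD³h_f)) = 4.41×10^-5
Q = -0.965·0.02951·ln(2.150×10^-4) = 0.2405 m³/s
Check: V = 1.28 m/s, Re = 4.19×10^5, f = 0.01871, h_f = 6.01 m ≈ 5.97 m ✓

Q ≈ 0.240 m³/s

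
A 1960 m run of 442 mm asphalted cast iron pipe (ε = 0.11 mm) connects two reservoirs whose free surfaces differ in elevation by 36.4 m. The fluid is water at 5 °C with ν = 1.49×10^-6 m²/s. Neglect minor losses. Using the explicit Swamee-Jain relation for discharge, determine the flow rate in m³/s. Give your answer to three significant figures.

Q ≈ 0.499 m³/s

Swamee-Jain (Type II): Q = -0.965·√(gD⁵h_f/L)·ln[ε/(3.7D) + √(3.17ν²L/(gD³h_f))]
√(gD⁵h_f/L) = √(9.81·0.442⁵·36.4/1960) = 0.05544
ε/(3.7D) = 6.73×10^-5; √(3.17ν²L/(gD³h_f)) = 2.12×10^-5
Q = -0.965·0.05544·ln(8.841×10^-5) = 0.4993 m³/s
Check: V = 3.25 m/s, Re = 9.65×10^5, f = 0.01530, h_f = 36.6 m ≈ 36.4 m ✓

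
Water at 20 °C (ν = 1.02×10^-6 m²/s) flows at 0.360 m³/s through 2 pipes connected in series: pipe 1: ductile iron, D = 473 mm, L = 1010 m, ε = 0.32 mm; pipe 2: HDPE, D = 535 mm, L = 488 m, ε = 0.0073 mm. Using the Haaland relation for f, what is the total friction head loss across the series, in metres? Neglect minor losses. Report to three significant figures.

H ≈ 9.81 m

Pipe 1: V = 2.049 m/s, Re = 9.50×10^5, ε/D = 6.77×10^-4, f = 0.01830, h_1 = f(L/D)V²/2g = 8.360 m
Pipe 2: V = 1.601 m/s, Re = 8.40×10^5, ε/D = 1.36×10^-5, f = 0.01216, h_2 = f(L/D)V²/2g = 1.449 m
Series → Q common, losses add: H = Σh = 9.809 m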